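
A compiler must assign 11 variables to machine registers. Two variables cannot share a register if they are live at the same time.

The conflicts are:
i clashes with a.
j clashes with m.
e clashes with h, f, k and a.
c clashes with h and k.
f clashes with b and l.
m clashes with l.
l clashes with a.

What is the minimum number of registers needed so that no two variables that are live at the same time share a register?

2

m and l conflict, so at least 2 registers are needed.
A valid assignment using 2 registers: i=1, j=1, e=1, c=1, h=2, f=2, m=2, b=1, k=2, l=1, a=2. Every pair that conflicts lands in different registers.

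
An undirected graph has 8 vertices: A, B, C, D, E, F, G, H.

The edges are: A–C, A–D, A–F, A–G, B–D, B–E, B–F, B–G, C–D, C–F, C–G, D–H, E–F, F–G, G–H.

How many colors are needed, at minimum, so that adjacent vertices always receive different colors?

A, C, F, G form a clique, so at least 4 colors are needed.
4 colors suffice: A=3, B=3, C=4, D=1, E=2, F=1, G=2, H=3. Each edge has distinct colors on its endpoints.

4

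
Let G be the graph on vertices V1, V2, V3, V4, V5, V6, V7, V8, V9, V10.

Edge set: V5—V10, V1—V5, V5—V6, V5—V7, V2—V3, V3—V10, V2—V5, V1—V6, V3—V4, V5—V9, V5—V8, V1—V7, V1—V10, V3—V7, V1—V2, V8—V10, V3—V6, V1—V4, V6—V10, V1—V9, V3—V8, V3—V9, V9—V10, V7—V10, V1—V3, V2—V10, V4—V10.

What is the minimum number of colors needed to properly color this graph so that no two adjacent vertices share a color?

4

V1, V3, V6, V10 are pairwise adjacent (a clique of size 4), so at least 4 colors are needed.
One proper 4-coloring: V1=3, V2=4, V3=2, V4=4, V5=2, V6=4, V7=4, V8=3, V9=4, V10=1. Each edge has distinct colors on its endpoints.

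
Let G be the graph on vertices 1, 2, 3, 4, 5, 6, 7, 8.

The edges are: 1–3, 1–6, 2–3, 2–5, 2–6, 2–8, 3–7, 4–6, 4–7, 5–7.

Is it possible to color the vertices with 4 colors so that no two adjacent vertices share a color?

The chromatic number is 3. The cycle 6-2-3-7-4-6 has odd length 5, so it cannot be 2-colored; at least 3 colors are needed.
3 colors suffice: color a → {1, 2, 7}; color b → {3, 5, 6, 8}; color c → {4}.
Since 4 ≥ 3, a proper 4-coloring certainly exists.

Yes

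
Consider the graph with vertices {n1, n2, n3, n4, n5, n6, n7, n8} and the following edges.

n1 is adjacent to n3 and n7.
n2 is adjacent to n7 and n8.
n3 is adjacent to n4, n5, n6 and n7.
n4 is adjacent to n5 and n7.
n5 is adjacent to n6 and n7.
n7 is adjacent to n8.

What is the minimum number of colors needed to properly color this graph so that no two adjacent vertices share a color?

4

n3, n4, n5, n7 are pairwise adjacent (a clique of size 4), so at least 4 colors are needed.
One proper 4-coloring: n1=3, n2=3, n3=2, n4=4, n5=3, n6=1, n7=1, n8=2. Every edge joins two different colors.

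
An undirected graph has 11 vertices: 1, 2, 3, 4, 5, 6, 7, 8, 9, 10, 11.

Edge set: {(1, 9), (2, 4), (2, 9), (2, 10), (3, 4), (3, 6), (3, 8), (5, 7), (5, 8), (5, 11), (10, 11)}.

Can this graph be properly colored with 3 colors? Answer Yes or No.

The chromatic number is 3. The cycle 11-5-8-3-4-2-10-11 has odd length 7, so it cannot be 2-colored; at least 3 colors are needed.
A valid assignment using 3 colors: 1=red, 2=red, 3=red, 4=blue, 5=red, 6=blue, 7=blue, 8=blue, 9=blue, 10=green, 11=blue.
That is already a proper 3-coloring.

Yes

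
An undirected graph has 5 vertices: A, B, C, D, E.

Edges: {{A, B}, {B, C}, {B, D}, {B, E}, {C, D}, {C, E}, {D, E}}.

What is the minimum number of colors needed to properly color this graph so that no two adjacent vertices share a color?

B, C, D, E are mutually adjacent (a clique of size 4), so at least 4 colors are needed.
4 colors suffice: color red → {B}; color blue → {A, E}; color green → {D}; color yellow → {C}. Every edge joins two different colors.

4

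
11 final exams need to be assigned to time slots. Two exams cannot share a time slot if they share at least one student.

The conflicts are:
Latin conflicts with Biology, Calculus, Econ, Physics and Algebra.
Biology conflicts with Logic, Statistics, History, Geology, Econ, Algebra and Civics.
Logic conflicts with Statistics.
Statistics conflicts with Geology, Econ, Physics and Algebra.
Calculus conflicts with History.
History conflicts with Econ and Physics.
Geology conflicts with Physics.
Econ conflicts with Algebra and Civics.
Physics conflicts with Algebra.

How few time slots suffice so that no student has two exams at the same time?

Latin, Biology, Econ, Algebra all conflict with each other, so at least 4 time slots are needed.
4 time slots suffice: time slot 1 → {Biology, Calculus, Physics}; time slot 2 → {Logic, Geology, Econ}; time slot 3 → {Latin, Statistics, History, Civics}; time slot 4 → {Algebra}. Every pair that conflicts lands in different time slots.

4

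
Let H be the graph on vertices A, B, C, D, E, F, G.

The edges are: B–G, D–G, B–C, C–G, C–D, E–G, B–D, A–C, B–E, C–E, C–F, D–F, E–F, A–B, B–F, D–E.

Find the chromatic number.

B, C, D, E, G are mutually adjacent (a clique of size 5), so at least 5 colors are needed.
5 colors suffice: A=3, B=2, C=1, D=4, E=3, F=5, G=5. Each edge has distinct colors on its endpoints.

5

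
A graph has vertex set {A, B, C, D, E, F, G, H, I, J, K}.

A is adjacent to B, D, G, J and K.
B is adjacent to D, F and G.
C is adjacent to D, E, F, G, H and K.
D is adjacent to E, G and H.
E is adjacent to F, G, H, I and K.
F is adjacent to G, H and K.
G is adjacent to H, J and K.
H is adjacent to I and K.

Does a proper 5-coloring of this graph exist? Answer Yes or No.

C, E, F, G, H, K form a clique, so at least 6 colors are needed.
So 5 colors are not enough.

No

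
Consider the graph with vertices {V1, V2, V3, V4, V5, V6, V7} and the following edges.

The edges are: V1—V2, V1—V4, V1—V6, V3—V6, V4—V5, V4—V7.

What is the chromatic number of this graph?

2

V3 and V6 are adjacent, so at least 2 colors are needed.
2 colors suffice: color R → {V2, V4, V6}; color B → {V1, V3, V5, V7}. Each edge has distinct colors on its endpoints.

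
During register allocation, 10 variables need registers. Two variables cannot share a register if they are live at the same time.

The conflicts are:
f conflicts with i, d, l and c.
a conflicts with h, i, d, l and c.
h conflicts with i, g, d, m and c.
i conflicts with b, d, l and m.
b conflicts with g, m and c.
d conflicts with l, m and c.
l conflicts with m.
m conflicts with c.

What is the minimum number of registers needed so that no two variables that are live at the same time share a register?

4

a, i, d, l are mutually in conflict, so at least 4 registers are needed.
A valid assignment using 4 registers: f=4, a=4, h=3, i=2, b=1, g=2, d=1, l=3, m=4, c=2. Every pair that conflicts lands in different registers.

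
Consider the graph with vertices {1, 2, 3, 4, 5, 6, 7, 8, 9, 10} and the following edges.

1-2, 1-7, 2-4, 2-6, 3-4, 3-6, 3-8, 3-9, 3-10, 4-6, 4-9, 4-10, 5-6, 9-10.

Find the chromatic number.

4

3, 4, 9, 10 are pairwise adjacent (a clique of size 4), so at least 4 colors are needed.
A valid assignment using 4 colors: 1=b, 2=a, 3=a, 4=b, 5=a, 6=c, 7=a, 8=b, 9=d, 10=c. Every edge joins two different colors.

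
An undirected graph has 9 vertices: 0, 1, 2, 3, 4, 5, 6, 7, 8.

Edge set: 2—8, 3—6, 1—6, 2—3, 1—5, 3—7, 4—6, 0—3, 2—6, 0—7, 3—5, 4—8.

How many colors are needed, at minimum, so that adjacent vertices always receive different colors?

2, 3, 6 form a triangle, so at least 3 colors are needed.
A valid assignment using 3 colors: 0=green, 1=red, 2=green, 3=red, 4=green, 5=blue, 6=blue, 7=blue, 8=red. Every edge joins two different colors.

3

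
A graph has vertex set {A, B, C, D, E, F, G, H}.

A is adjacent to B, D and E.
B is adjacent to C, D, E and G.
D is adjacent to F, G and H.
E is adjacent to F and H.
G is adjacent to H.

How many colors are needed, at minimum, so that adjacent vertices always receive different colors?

D, G, H are mutually adjacent, so at least 3 colors are needed.
3 colors suffice: A=green, B=red, C=blue, D=blue, E=blue, F=red, G=green, H=red. Each edge has distinct colors on its endpoints.

3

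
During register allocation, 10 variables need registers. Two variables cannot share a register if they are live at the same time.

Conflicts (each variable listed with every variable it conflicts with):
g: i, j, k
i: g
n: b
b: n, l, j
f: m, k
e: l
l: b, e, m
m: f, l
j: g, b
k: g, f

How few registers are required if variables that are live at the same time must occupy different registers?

3

The cycle b-j-g-k-f-m-l-b has odd length 7, so it cannot be 2-colored; at least 3 registers are needed.
3 registers suffice: register 1 → {g, b, f, e}; register 2 → {i, n, l, j, k}; register 3 → {m}. No two conflicting variables share a register.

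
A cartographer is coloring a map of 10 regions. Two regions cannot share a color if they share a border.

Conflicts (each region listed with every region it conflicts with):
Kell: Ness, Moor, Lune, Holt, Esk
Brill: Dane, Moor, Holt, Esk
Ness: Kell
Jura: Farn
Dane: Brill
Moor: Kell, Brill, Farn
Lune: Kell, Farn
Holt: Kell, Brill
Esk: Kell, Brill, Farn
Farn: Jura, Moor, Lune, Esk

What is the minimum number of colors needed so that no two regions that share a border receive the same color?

Kell and Lune conflict, so at least 2 colors are needed.
A valid assignment using 2 colors: Kell=1, Brill=1, Ness=2, Jura=2, Dane=2, Moor=2, Lune=2, Holt=2, Esk=2, Farn=1. Every pair that conflicts lands in different colors.

2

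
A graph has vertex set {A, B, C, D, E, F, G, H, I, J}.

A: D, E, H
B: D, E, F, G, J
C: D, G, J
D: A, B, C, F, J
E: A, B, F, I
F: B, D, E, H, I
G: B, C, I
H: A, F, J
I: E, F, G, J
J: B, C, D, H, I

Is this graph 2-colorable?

C, D, J are mutually adjacent, so at least 3 colors are needed.
So 2 colors are not enough.

No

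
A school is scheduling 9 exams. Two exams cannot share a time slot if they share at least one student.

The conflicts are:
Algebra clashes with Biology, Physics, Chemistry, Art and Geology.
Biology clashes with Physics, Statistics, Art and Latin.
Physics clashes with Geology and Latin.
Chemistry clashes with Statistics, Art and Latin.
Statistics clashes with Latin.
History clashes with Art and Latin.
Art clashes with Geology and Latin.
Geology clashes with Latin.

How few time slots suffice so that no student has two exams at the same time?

History, Art, Latin all conflict with each other, so at least 3 time slots are needed.
3 time slots suffice: time slot 1 → {Algebra, Latin}; time slot 2 → {Physics, Statistics, Art}; time slot 3 → {Biology, Chemistry, History, Geology}. Every pair that conflicts lands in different time slots.

3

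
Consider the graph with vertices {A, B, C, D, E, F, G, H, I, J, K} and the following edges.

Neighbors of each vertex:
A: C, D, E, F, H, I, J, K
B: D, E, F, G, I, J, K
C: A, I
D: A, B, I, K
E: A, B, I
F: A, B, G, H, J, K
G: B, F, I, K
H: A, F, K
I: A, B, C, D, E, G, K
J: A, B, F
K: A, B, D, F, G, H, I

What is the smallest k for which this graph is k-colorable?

A, D, I, K are mutually adjacent (a clique of size 4), so at least 4 colors are needed.
A valid assignment using 4 colors: A=1, B=1, C=2, D=4, E=2, F=3, G=4, H=4, I=3, J=2, K=2. No two adjacent vertices share a color.

4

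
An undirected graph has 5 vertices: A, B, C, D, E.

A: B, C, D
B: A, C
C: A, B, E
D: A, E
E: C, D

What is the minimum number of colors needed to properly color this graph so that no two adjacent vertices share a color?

3

A, B, C are pairwise adjacent, so at least 3 colors are needed.
3 colors suffice: A=1, B=3, C=2, D=2, E=1. No two adjacent vertices share a color.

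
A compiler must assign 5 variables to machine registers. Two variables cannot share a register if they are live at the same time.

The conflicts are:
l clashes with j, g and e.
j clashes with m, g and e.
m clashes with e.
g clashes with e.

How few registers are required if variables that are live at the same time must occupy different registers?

4

l, j, g, e all conflict with each other, so at least 4 registers are needed.
A valid assignment using 4 registers: l=4, j=1, m=3, g=3, e=2. Every pair that conflicts lands in different registers.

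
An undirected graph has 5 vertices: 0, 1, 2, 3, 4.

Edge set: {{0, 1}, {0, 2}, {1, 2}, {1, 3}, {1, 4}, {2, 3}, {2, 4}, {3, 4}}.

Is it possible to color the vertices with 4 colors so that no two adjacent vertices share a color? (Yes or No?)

Yes

The chromatic number is 4. 1, 2, 3, 4 form a clique, so at least 4 colors are needed.
4 colors suffice: color a → {2}; color b → {1}; color c → {0, 3}; color d → {4}.
That is already a proper 4-coloring.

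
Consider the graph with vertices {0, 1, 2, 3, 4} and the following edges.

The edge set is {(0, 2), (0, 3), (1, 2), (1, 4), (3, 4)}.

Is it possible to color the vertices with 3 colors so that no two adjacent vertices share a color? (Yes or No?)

Yes

The chromatic number is 3. The cycle 2-1-4-3-0-2 has odd length 5, so it cannot be 2-colored; at least 3 colors are needed.
3 colors suffice: color a → {0, 4}; color b → {1, 3}; color c → {2}.
That is already a proper 3-coloring.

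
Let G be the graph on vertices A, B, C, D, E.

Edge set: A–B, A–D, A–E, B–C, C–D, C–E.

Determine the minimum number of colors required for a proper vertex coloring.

2

B and C are adjacent, so at least 2 colors are needed.
2 colors suffice: A=1, B=2, C=1, D=2, E=2. Each edge has distinct colors on its endpoints.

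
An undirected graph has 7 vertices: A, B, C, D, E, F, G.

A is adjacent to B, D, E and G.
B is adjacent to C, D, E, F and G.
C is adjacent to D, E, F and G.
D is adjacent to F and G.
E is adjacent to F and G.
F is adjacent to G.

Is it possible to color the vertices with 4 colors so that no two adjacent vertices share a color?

No

B, C, D, F, G are pairwise adjacent (a clique of size 5), so at least 5 colors are needed.
So 4 colors are not enough.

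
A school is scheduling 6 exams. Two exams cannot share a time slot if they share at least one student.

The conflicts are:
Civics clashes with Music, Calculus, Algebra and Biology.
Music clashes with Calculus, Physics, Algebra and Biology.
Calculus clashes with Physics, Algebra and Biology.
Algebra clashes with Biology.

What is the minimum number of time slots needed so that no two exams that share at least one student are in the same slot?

Civics, Music, Calculus, Algebra, Biology are mutually in conflict, so at least 5 time slots are needed.
Using 5 time slots: Civics=4, Music=1, Calculus=2, Physics=3, Algebra=3, Biology=5. Every pair that conflicts lands in different time slots.

5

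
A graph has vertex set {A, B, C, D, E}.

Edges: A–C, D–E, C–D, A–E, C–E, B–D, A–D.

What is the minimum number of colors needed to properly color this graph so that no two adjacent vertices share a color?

4

A, C, D, E are mutually adjacent (a clique of size 4), so at least 4 colors are needed.
4 colors suffice: color red → {D}; color blue → {B, C}; color green → {E}; color yellow → {A}. Each edge has distinct colors on its endpoints.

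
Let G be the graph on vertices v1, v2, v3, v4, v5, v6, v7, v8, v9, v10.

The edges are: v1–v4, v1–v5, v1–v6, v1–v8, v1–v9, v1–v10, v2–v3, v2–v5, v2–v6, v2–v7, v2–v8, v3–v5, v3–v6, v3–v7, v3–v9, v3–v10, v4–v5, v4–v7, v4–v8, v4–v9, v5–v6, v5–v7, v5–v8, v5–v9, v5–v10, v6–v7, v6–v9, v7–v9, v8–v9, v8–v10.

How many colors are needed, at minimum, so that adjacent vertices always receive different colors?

5

v1, v4, v5, v8, v9 are mutually adjacent (a clique of size 5), so at least 5 colors are needed.
A valid assignment using 5 colors: v1=4, v2=2, v3=5, v4=5, v5=1, v6=3, v7=4, v8=3, v9=2, v10=2. Each edge has distinct colors on its endpoints.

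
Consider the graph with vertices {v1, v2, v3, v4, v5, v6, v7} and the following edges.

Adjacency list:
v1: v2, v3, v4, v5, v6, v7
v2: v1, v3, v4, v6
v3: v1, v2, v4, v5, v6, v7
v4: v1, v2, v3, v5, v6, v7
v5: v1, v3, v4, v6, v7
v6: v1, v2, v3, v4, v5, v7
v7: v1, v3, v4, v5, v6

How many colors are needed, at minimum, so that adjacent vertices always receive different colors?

v1, v3, v4, v5, v6, v7 are pairwise adjacent (a clique of size 6), so at least 6 colors are needed.
One proper 6-coloring: v1=1, v2=5, v3=3, v4=4, v5=6, v6=2, v7=5. Every edge joins two different colors.

6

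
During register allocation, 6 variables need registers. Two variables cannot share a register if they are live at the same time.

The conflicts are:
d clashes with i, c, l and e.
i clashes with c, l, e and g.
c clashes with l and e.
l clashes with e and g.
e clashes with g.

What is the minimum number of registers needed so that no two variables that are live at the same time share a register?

d, i, c, l, e are mutually in conflict, so at least 5 registers are needed.
Using 5 registers: d=5, i=1, c=4, l=2, e=3, g=4. No two conflicting variables share a register.

5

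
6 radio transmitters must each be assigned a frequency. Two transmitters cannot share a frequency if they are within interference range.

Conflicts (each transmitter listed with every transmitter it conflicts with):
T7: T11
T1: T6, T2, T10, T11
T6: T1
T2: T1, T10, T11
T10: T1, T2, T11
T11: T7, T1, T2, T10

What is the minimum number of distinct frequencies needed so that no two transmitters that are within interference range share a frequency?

4

T1, T2, T10, T11 all conflict with each other, so at least 4 frequencies are needed.
4 frequencies suffice: T7=2, T1=2, T6=1, T2=4, T10=3, T11=1. No two conflicting transmitters share a frequency.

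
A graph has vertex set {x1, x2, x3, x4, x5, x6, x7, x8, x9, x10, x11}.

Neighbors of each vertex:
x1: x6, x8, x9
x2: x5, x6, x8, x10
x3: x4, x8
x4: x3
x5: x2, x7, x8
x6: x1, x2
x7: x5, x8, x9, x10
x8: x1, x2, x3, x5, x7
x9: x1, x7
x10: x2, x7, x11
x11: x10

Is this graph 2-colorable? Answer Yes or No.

No

x2, x5, x8 form a triangle, so at least 3 colors are needed.
So 2 colors are not enough.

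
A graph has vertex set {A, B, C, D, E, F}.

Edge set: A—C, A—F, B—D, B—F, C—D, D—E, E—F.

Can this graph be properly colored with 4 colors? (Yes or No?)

The chromatic number is 3. The cycle B-D-C-A-F-B has odd length 5, so it cannot be 2-colored; at least 3 colors are needed.
A valid assignment using 3 colors: A=3, B=2, C=2, D=1, E=2, F=1.
Since 4 ≥ 3, a proper 4-coloring certainly exists.

Yes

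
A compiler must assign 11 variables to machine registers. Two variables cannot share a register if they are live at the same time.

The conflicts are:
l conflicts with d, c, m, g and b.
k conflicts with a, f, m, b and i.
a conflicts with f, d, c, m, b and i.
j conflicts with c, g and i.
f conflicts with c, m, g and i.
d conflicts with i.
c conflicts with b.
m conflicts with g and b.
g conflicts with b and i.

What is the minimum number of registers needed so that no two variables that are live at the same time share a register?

k, a, f, i pairwise conflict, so at least 4 registers are needed.
4 registers suffice: register 1 → {a, g}; register 2 → {c, m, i}; register 3 → {j, f, d, b}; register 4 → {l, k}. No two conflicting variables share a register.

4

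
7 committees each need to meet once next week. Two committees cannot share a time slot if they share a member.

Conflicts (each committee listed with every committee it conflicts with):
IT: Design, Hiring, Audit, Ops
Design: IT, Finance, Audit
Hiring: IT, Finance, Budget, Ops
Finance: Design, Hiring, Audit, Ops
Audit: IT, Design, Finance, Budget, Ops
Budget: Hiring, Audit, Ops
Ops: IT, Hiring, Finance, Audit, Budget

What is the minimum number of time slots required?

3

IT, Hiring, Ops pairwise conflict, so at least 3 time slots are needed.
3 time slots suffice: time slot 1 → {Design, Ops}; time slot 2 → {Hiring, Audit}; time slot 3 → {IT, Finance, Budget}. Every pair that conflicts lands in different time slots.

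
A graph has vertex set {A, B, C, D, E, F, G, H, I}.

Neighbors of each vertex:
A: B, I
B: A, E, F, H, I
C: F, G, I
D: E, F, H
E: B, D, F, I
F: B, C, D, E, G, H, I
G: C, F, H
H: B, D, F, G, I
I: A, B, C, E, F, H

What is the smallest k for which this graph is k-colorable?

4

B, F, H, I form a clique, so at least 4 colors are needed.
A valid assignment using 4 colors: A=1, B=3, C=3, D=2, E=4, F=1, G=2, H=4, I=2. Every edge joins two different colors.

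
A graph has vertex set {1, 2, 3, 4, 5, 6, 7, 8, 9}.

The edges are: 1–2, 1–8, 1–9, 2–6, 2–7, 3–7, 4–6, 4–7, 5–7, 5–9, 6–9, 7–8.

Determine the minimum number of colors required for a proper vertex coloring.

The cycle 9-6-4-7-5-9 has odd length 5, so it cannot be 2-colored; at least 3 colors are needed.
3 colors suffice: color a → {1, 6, 7}; color b → {2, 3, 4, 8, 9}; color c → {5}. No two adjacent vertices share a color.

3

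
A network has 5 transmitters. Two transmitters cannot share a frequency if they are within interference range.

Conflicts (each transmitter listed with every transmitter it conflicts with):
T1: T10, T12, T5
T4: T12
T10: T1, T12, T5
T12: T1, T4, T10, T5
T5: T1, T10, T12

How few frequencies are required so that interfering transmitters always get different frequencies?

4

T1, T10, T12, T5 all conflict with each other, so at least 4 frequencies are needed.
4 frequencies suffice: T1=2, T4=2, T10=4, T12=1, T5=3. Each listed conflict is separated.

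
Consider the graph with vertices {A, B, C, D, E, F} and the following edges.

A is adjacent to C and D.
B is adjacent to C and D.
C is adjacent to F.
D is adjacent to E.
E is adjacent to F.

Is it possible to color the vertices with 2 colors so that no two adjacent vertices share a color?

No

The cycle A-C-F-E-D-A has odd length 5, so it cannot be 2-colored; at least 3 colors are needed.
So 2 colors are not enough.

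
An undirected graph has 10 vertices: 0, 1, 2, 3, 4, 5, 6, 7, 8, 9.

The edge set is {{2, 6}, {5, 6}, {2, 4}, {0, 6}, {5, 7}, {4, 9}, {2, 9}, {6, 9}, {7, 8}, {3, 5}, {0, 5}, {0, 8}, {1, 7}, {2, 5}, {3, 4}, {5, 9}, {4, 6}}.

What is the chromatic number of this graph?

4

2, 4, 6, 9 are pairwise adjacent (a clique of size 4), so at least 4 colors are needed.
4 colors suffice: 0=green, 1=red, 2=yellow, 3=blue, 4=red, 5=red, 6=blue, 7=blue, 8=red, 9=green. Each edge has distinct colors on its endpoints.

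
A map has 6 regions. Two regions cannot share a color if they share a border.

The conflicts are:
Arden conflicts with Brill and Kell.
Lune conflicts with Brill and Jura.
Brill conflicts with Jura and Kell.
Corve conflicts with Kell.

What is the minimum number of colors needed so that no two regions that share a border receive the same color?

Arden, Brill, Kell all conflict with each other, so at least 3 colors are needed.
3 colors suffice: color 1 → {Brill, Corve}; color 2 → {Lune, Kell}; color 3 → {Arden, Jura}. Each listed conflict is separated.

3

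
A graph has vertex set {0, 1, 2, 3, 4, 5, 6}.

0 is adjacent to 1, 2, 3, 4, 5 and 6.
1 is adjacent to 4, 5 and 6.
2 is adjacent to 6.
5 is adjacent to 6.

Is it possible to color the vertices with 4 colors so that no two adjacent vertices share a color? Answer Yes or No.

Yes

The chromatic number is 4. 0, 1, 5, 6 are pairwise adjacent (a clique of size 4), so at least 4 colors are needed.
4 colors suffice: 0=red, 1=green, 2=green, 3=blue, 4=blue, 5=yellow, 6=blue.
That is already a proper 4-coloring.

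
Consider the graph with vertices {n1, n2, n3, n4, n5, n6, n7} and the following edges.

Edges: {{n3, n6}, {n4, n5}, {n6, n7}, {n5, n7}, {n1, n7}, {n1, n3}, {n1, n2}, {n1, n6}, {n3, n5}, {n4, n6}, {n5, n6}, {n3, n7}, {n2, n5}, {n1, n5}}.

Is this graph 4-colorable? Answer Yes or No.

n1, n3, n5, n6, n7 are mutually adjacent (a clique of size 5), so at least 5 colors are needed.
So 4 colors are not enough.

No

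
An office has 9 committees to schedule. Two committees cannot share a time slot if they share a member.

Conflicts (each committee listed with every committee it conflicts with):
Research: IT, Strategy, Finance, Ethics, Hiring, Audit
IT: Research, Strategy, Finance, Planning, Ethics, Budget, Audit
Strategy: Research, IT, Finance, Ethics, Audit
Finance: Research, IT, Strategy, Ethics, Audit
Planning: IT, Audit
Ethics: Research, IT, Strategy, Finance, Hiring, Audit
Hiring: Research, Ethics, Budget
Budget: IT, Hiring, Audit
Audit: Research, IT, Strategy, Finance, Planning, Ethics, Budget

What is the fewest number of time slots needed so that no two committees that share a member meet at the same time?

6

Research, IT, Strategy, Finance, Ethics, Audit all conflict with each other, so at least 6 time slots are needed.
A valid assignment using 6 time slots: Research=3, IT=1, Strategy=5, Finance=6, Planning=3, Ethics=4, Hiring=1, Budget=3, Audit=2. Every pair that conflicts lands in different time slots.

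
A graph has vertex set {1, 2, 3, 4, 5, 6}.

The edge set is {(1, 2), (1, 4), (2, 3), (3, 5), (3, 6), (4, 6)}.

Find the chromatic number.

The cycle 3-6-4-1-2-3 has odd length 5, so it cannot be 2-colored; at least 3 colors are needed.
3 colors suffice: color a → {3, 4}; color b → {2, 5, 6}; color c → {1}. Every edge joins two different colors.

3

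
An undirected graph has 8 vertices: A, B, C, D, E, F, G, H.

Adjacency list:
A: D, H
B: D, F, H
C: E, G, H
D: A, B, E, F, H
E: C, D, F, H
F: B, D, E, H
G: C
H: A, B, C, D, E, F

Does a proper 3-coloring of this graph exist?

No

B, D, F, H are pairwise adjacent (a clique of size 4), so at least 4 colors are needed.
So 3 colors are not enough.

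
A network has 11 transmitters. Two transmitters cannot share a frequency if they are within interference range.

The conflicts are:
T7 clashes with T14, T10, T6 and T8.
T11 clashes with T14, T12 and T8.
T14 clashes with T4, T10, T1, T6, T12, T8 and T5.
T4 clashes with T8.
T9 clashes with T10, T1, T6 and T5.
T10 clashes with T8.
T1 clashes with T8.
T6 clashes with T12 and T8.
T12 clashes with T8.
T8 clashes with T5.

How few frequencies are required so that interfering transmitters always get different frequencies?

4

T7, T14, T6, T8 all conflict with each other, so at least 4 frequencies are needed.
4 frequencies suffice: frequency 1 → {T9, T8}; frequency 2 → {T14}; frequency 3 → {T11, T4, T10, T1, T6, T5}; frequency 4 → {T7, T12}. Each listed conflict is separated.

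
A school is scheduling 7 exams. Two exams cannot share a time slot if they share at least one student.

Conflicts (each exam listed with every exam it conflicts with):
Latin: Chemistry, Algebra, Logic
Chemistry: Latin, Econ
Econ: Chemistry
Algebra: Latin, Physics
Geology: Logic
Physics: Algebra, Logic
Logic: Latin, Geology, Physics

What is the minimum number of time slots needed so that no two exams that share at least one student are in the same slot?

Geology and Logic conflict, so at least 2 time slots are needed.
2 time slots suffice: time slot 1 → {Chemistry, Algebra, Logic}; time slot 2 → {Latin, Econ, Geology, Physics}. Each listed conflict is separated.

2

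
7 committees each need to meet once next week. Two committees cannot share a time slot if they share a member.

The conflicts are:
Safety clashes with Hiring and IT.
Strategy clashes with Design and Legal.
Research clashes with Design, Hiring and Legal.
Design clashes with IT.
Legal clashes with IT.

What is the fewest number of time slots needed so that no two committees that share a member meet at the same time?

The cycle Design-Research-Hiring-Safety-IT-Design has odd length 5, so it cannot be 2-colored; at least 3 time slots are needed.
3 time slots suffice: Safety=3, Strategy=2, Research=2, Design=1, Hiring=1, Legal=1, IT=2. No two conflicting committees share a time slot.

3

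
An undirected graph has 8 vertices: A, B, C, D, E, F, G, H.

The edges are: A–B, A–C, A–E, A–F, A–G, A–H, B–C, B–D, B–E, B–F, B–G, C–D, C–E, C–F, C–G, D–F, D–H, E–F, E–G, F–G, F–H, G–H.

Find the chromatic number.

A, B, C, E, F, G are mutually adjacent (a clique of size 6), so at least 6 colors are needed.
One proper 6-coloring: A=5, B=3, C=2, D=4, E=6, F=1, G=4, H=2. No two adjacent vertices share a color.

6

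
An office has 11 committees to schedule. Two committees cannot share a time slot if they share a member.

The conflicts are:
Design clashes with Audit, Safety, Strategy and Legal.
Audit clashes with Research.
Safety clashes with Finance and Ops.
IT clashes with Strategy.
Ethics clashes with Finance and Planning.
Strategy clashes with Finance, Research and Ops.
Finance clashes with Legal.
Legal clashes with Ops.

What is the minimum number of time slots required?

Design and Legal conflict, so at least 2 time slots are needed.
A valid assignment using 2 time slots: Design=2, Audit=1, Safety=1, IT=2, Ethics=1, Strategy=1, Finance=2, Legal=1, Research=2, Ops=2, Planning=2. Every pair that conflicts lands in different time slots.

2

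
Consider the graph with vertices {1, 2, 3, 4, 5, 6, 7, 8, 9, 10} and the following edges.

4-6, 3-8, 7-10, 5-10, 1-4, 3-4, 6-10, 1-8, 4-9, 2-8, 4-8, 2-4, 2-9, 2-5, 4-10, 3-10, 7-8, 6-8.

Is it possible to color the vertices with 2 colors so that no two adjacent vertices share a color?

No

1, 4, 8 are pairwise adjacent, so at least 3 colors are needed.
So 2 colors are not enough.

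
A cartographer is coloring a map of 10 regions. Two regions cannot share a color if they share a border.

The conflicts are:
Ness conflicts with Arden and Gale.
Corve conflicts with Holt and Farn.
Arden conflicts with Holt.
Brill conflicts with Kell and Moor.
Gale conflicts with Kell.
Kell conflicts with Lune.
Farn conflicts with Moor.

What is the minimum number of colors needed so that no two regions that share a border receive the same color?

The cycle Holt-Corve-Farn-Moor-Brill-Kell-Gale-Ness-Arden-Holt has odd length 9, so it cannot be 2-colored; at least 3 colors are needed.
A valid assignment using 3 colors: Ness=1, Corve=1, Arden=3, Brill=2, Gale=2, Kell=1, Lune=2, Holt=2, Farn=2, Moor=1. Every pair that conflicts lands in different colors.

3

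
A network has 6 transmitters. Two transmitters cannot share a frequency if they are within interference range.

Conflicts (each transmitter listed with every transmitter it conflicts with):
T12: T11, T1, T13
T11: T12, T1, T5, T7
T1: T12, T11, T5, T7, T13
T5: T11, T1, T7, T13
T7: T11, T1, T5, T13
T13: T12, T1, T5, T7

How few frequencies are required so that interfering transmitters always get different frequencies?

4

T1, T5, T7, T13 all conflict with each other, so at least 4 frequencies are needed.
A valid assignment using 4 frequencies: T12=2, T11=3, T1=1, T5=4, T7=2, T13=3. Every pair that conflicts lands in different frequencies.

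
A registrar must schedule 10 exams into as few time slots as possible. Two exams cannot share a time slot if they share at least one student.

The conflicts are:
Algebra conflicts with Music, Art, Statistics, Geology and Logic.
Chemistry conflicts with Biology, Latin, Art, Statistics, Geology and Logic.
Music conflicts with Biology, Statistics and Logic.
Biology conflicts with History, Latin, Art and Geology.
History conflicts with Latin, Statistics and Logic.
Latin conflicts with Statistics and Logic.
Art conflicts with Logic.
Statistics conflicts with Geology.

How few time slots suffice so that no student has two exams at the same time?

3

Chemistry, Latin, Statistics pairwise conflict, so at least 3 time slots are needed.
3 time slots suffice: Algebra=1, Chemistry=1, Music=3, Biology=2, History=1, Latin=3, Art=3, Statistics=2, Geology=3, Logic=2. Each listed conflict is separated.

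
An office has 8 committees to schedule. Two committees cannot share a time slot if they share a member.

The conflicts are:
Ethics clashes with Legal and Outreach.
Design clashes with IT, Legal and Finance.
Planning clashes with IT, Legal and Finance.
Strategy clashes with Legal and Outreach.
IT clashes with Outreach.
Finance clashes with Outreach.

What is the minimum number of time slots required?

3

The cycle Legal-Planning-Finance-Outreach-Ethics-Legal has odd length 5, so it cannot be 2-colored; at least 3 time slots are needed.
3 time slots suffice: Ethics=2, Design=3, Planning=3, Strategy=2, IT=2, Legal=1, Finance=2, Outreach=1. No two conflicting committees share a time slot.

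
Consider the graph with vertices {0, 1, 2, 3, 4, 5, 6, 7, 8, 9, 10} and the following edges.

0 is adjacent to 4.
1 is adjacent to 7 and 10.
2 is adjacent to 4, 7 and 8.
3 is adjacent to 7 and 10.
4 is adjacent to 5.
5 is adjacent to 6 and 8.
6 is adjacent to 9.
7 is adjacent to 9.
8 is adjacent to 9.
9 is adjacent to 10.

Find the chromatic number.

2

0 and 4 are adjacent, so at least 2 colors are needed.
2 colors suffice: 0=blue, 1=blue, 2=blue, 3=blue, 4=red, 5=blue, 6=red, 7=red, 8=red, 9=blue, 10=red. Each edge has distinct colors on its endpoints.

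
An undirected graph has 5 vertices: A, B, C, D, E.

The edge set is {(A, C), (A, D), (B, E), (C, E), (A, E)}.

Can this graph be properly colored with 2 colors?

A, C, E are mutually adjacent, so at least 3 colors are needed.
So 2 colors are not enough.

No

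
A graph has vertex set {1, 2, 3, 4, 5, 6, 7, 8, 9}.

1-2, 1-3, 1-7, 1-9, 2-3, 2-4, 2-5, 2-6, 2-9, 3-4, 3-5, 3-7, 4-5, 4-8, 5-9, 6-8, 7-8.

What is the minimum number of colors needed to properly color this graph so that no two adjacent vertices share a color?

2, 3, 4, 5 are pairwise adjacent (a clique of size 4), so at least 4 colors are needed.
4 colors suffice: 1=green, 2=red, 3=blue, 4=yellow, 5=green, 6=green, 7=red, 8=blue, 9=blue. Every edge joins two different colors.

4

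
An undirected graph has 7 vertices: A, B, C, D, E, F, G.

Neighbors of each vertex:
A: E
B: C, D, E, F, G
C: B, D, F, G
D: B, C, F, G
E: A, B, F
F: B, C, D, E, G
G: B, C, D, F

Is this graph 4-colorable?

No

B, C, D, F, G are pairwise adjacent (a clique of size 5), so at least 5 colors are needed.
So 4 colors are not enough.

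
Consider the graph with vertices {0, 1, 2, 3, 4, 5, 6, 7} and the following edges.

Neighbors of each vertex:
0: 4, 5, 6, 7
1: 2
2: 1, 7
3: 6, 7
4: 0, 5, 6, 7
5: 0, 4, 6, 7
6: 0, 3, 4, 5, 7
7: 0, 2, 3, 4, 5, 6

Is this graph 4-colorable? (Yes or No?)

0, 4, 5, 6, 7 form a clique, so at least 5 colors are needed.
So 4 colors are not enough.

No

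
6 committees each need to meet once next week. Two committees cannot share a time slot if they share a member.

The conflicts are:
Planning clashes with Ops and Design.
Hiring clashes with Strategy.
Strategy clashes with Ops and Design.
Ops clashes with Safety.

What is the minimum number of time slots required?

2

Planning and Ops conflict, so at least 2 time slots are needed.
2 time slots suffice: time slot 1 → {Hiring, Ops, Design}; time slot 2 → {Planning, Strategy, Safety}. No two conflicting committees share a time slot.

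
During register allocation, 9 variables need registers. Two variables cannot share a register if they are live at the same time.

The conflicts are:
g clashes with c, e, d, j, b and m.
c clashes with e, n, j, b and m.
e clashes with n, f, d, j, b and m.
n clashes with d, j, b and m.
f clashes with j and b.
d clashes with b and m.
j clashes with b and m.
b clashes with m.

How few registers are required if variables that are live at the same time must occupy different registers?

6

c, e, n, j, b, m are mutually in conflict, so at least 6 registers are needed.
6 registers suffice: g=6, c=5, e=2, n=6, f=4, d=3, j=3, b=1, m=4. No two conflicting variables share a register.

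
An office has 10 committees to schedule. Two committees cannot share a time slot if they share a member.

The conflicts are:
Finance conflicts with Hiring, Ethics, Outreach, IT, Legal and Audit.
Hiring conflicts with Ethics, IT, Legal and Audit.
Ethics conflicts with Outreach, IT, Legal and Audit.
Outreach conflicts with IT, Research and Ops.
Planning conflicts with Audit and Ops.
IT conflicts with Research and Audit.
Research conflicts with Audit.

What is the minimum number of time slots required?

5

Finance, Hiring, Ethics, IT, Audit are mutually in conflict, so at least 5 time slots are needed.
5 time slots suffice: time slot 1 → {Planning, IT, Legal}; time slot 2 → {Finance, Research, Ops}; time slot 3 → {Ethics}; time slot 4 → {Outreach, Audit}; time slot 5 → {Hiring}. Every pair that conflicts lands in different time slots.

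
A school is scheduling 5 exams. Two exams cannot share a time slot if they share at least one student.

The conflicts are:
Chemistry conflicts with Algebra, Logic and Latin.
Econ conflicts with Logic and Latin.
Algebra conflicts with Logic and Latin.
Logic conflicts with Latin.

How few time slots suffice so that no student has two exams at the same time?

Chemistry, Algebra, Logic, Latin are mutually in conflict, so at least 4 time slots are needed.
Using 4 time slots: Chemistry=4, Econ=3, Algebra=3, Logic=1, Latin=2. Every pair that conflicts lands in different time slots.

4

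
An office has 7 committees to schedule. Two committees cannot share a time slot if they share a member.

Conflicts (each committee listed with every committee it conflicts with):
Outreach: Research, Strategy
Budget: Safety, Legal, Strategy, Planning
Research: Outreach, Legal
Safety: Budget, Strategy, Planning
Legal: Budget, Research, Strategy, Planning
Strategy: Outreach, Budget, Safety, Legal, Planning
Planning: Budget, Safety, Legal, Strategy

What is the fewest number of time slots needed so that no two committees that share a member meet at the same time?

Budget, Safety, Strategy, Planning are mutually in conflict, so at least 4 time slots are needed.
4 time slots suffice: time slot 1 → {Research, Strategy}; time slot 2 → {Outreach, Budget}; time slot 3 → {Planning}; time slot 4 → {Safety, Legal}. Every pair that conflicts lands in different time slots.

4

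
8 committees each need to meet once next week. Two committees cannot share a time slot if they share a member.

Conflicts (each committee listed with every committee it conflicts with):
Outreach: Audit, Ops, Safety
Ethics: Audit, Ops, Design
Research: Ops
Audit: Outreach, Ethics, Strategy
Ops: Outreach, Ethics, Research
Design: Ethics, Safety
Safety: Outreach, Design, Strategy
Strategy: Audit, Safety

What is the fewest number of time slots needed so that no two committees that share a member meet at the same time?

3

The cycle Ethics-Ops-Outreach-Safety-Design-Ethics has odd length 5, so it cannot be 2-colored; at least 3 time slots are needed.
3 time slots suffice: time slot 1 → {Outreach, Ethics, Research, Strategy}; time slot 2 → {Audit, Ops, Safety}; time slot 3 → {Design}. Each listed conflict is separated.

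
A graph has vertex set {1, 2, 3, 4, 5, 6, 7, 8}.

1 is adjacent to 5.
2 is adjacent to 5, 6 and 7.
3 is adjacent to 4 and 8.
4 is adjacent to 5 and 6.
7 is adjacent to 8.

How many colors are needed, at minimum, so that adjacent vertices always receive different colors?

3 and 4 are adjacent, so at least 2 colors are needed.
2 colors suffice: 1=blue, 2=blue, 3=red, 4=blue, 5=red, 6=red, 7=red, 8=blue. Each edge has distinct colors on its endpoints.

2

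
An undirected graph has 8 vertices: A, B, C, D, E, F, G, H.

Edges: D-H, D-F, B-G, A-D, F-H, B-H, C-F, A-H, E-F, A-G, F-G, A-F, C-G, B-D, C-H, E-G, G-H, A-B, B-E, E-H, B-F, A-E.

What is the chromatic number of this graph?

A, B, E, F, G, H form a clique, so at least 6 colors are needed.
A valid assignment using 6 colors: A=3, B=4, C=3, D=5, E=6, F=1, G=5, H=2. No two adjacent vertices share a color.

6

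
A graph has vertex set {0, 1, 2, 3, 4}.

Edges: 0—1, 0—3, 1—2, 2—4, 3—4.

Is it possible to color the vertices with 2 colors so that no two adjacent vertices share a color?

The cycle 2-4-3-0-1-2 has odd length 5, so it cannot be 2-colored; at least 3 colors are needed.
So 2 colors are not enough.

No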